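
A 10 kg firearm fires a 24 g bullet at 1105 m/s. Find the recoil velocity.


v_recoil = m_p * v_p / m_gun = 0.024 * 1105 / 10 = 2.652 m/s

2.652 m/s


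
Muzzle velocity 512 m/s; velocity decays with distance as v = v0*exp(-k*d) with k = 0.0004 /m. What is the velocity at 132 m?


v = v0*exp(-k*d) = 512*exp(-0.0004*132) = 485.7 m/s

485.7 m/s


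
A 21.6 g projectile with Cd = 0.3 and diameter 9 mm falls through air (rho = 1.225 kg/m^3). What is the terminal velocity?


A = pi*(d/2)^2 = pi*(9/2000)^2 = 6.36173e-05 m^2
vt = sqrt(2mg/(Cd*rho*A)) = sqrt(2*0.0216*9.81/(0.3 * 1.225 * 6.36173e-05)) = 134.6 m/s

134.6 m/s


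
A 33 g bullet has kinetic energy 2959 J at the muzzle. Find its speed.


v = sqrt(2*E/m) = sqrt(2*2959/0.033) = 423.5 m/s

423.5 m/s


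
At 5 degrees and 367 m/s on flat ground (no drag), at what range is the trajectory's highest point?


R = v0^2*sin(2*theta)/g = 367^2*sin(2*5°)/9.81 = 2384.15 m
apex_dist = R/2 = 2384.15/2 = 1192 m

1192 m


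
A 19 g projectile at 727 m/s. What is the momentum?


p = m*v = 0.019*727 = 13.81 kg·m/s

13.81 kg·m/s


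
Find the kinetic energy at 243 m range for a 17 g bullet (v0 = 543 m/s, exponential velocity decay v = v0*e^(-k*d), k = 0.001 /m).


v = v0*exp(-k*d) = 543*exp(-0.001*243) = 425.859 m/s
E = 0.5*m*v^2 = 0.5*0.017*425.859^2 = 1542 J

1542 J


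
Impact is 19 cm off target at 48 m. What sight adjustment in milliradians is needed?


1 mrad subtends 1 cm per 10 m of range, so adj = error_cm / (dist_m / 10) = 19 / (48/10) = 3.958 mrad

3.958 mrad


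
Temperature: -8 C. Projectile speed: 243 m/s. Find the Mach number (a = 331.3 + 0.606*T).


a = 331.3 + 0.606*(-8) = 326.452 m/s
M = v/a = 243/326.452 = 0.7444

0.7444


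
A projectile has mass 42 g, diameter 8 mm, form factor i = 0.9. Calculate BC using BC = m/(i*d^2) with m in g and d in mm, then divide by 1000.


BC = m/(i*d^2*1000) = 42/(0.9 * 8^2 * 1000) = 0.0007292

0.0007292


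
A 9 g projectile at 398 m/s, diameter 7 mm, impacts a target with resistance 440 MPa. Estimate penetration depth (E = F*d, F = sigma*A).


A = pi*(d/2)^2 = pi*(7/2)^2 = 38.4845 mm^2
E = 0.5*m*v^2 = 0.5*0.009*398^2 = 712.818 J
depth = E/(sigma*A) = 712.818 J / (440 MPa * 38.4845 mm^2) = 712.818/(440 * 38.4845) m = 0.0420959 m ≈ 42.1 mm

42.1 mm


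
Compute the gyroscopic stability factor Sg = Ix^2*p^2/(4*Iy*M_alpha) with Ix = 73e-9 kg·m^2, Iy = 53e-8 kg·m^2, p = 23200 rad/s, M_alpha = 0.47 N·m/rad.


Sg = Ix^2 * p^2 / (4 * Iy * M_alpha) = (73e-9)^2 * 23200^2 / (4 * 53e-8 * 0.47) = 2.879

2.879


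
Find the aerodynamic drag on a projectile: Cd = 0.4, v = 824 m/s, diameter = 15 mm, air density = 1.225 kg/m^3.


A = pi*(d/2)^2 = pi*(15/2000)^2 = 1.76715e-04 m^2
Fd = 0.5*Cd*rho*A*v^2 = 0.5*0.4*1.225*1.76715e-04*824^2 = 29.4 N

29.4 N


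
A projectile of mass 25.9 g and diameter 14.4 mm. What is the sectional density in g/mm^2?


SD = m/d^2 = 25.9/14.4^2 = 0.1249 g/mm^2

0.1249 g/mm^2


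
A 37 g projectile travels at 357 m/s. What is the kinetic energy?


E = 0.5*m*v^2 = 0.5*0.037*357^2 = 2358 J

2358 J


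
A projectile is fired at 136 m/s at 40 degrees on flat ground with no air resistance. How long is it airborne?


T = 2*v0*sin(theta)/g = 2*136*sin(40°)/9.81 = 17.82 s

17.82 s


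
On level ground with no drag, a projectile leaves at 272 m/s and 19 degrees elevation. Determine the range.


R = v0^2 * sin(2*theta) / g = 272^2 * sin(2*19°) / 9.81 = 4643 m

4643 m


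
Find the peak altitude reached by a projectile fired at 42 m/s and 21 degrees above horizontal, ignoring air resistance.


H = (v0*sin(theta))^2 / (2g) = (42*sin(21°))^2 / (2*9.81) = 11.55 m

11.55 m


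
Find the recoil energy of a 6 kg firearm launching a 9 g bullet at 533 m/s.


v_r = m_p*v_p/m_gun = 0.009*533/6 = 0.7995 m/s, E_r = 0.5*m_gun*v_r^2 = 0.5*6*0.7995^2 = 1.918 J

1.918 J


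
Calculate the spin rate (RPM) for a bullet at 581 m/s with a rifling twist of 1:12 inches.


twist_m = 12*0.0254 = 0.3048 m
spin = v/twist = 581/0.3048 = 1906.168 rev/s
RPM = spin*60 = 1906.168*60 ≈ 114370 RPM

114370 RPM


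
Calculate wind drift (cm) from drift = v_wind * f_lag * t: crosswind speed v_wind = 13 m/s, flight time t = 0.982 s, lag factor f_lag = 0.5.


drift = v_wind * lag * t = 13 * 0.5 * 0.982 = 6.383 m ≈ 638.3 cm

638.3 cm


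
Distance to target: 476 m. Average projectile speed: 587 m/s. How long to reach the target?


t = d/v = 476/587 = 0.8109 s

0.8109 s


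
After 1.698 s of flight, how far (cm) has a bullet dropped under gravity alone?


drop = 0.5*g*t^2 = 0.5*9.81*1.698^2 = 14.1421 m ≈ 1414 cm

1414 cm


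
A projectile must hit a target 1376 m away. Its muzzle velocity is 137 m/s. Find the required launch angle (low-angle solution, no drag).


sin(2*theta) = R*g/v0^2 = 1376*9.81/137^2 = 0.719194, theta = arcsin(0.719194)/2 = 22.99°

22.99 degrees


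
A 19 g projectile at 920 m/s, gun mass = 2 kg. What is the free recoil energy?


v_r = m_p*v_p/m_gun = 0.019*920/2 = 8.74 m/s, E_r = 0.5*m_gun*v_r^2 = 0.5*2*8.74^2 = 76.39 J

76.39 J


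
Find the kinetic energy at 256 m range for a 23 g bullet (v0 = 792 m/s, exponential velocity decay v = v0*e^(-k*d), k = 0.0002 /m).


v = v0*exp(-k*d) = 792*exp(-0.0002*256) = 752.47 m/s
E = 0.5*m*v^2 = 0.5*0.023*752.47^2 = 6511 J

6511 J


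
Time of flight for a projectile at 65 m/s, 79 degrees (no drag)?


T = 2*v0*sin(theta)/g = 2*65*sin(79°)/9.81 = 13.01 s

13.01 s


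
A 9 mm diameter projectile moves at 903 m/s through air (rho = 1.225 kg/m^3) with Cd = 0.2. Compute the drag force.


A = pi*(d/2)^2 = pi*(9/2000)^2 = 6.36173e-05 m^2
Fd = 0.5*Cd*rho*A*v^2 = 0.5*0.2*1.225*6.36173e-05*903^2 = 6.355 N

6.355 N


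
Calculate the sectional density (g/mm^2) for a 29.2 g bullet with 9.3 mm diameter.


SD = m/d^2 = 29.2/9.3^2 = 0.3376 g/mm^2

0.3376 g/mm^2


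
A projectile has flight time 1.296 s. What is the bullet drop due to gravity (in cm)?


drop = 0.5*g*t^2 = 0.5*9.81*1.296^2 = 8.23852 m ≈ 823.9 cm

823.9 cm


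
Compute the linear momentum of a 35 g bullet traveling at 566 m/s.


p = m*v = 0.035*566 = 19.81 kg·m/s

19.81 kg·m/s


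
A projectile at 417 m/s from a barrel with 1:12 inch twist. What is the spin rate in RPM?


twist_m = 12*0.0254 = 0.3048 m
spin = v/twist = 417/0.3048 = 1368.11 rev/s
RPM = spin*60 = 1368.11*60 ≈ 82087 RPM

82087 RPM


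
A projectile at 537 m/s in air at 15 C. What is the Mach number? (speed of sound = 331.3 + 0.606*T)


a = 331.3 + 0.606*(15) = 340.39 m/s
M = v/a = 537/340.39 = 1.578

1.578


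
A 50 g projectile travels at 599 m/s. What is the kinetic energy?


E = 0.5*m*v^2 = 0.5*0.05*599^2 = 8970 J

8970 J


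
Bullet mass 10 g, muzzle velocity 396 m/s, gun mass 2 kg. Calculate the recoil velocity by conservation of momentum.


v_recoil = m_p * v_p / m_gun = 0.01 * 396 / 2 = 1.98 m/s

1.98 m/s


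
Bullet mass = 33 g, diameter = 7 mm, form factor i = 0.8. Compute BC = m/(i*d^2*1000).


BC = m/(i*d^2*1000) = 33/(0.8 * 7^2 * 1000) = 0.0008418

0.0008418


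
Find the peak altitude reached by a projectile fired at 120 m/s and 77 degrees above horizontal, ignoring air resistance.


H = (v0*sin(theta))^2 / (2g) = (120*sin(77°))^2 / (2*9.81) = 696.8 m

696.8 m


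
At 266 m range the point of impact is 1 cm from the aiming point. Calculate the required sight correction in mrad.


1 mrad subtends 1 cm per 10 m of range, so adj = error_cm / (dist_m / 10) = 1 / (266/10) = 0.03759 mrad

0.03759 mrad


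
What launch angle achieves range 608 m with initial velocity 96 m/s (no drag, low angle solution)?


sin(2*theta) = R*g/v0^2 = 608*9.81/96^2 = 0.647188, theta = arcsin(0.647188)/2 = 20.16°

20.16 degrees


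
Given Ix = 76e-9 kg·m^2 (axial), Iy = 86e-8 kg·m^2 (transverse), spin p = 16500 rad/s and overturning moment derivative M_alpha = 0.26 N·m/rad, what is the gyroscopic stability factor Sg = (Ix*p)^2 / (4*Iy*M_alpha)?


Sg = Ix^2 * p^2 / (4 * Iy * M_alpha) = (76e-9)^2 * 16500^2 / (4 * 86e-8 * 0.26) = 1.758

1.758


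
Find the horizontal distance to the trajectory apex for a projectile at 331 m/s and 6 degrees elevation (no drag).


R = v0^2*sin(2*theta)/g = 331^2*sin(2*6°)/9.81 = 2322.02 m
apex_dist = R/2 = 2322.02/2 = 1161 m

1161 m


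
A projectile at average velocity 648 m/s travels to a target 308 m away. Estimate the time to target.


t = d/v = 308/648 = 0.4753 s

0.4753 s


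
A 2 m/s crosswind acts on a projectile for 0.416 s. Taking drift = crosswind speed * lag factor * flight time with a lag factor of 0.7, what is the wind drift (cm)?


drift = v_wind * lag * t = 2 * 0.7 * 0.416 = 0.5824 m ≈ 58.24 cm

58.24 cm


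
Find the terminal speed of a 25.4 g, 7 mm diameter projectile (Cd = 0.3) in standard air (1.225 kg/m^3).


A = pi*(d/2)^2 = pi*(7/2000)^2 = 3.84845e-05 m^2
vt = sqrt(2mg/(Cd*rho*A)) = sqrt(2*0.0254*9.81/(0.3 * 1.225 * 3.84845e-05)) = 187.7 m/s

187.7 m/s


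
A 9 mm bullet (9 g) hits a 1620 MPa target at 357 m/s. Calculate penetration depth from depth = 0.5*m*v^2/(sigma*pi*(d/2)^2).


A = pi*(d/2)^2 = pi*(9/2)^2 = 63.6173 mm^2
E = 0.5*m*v^2 = 0.5*0.009*357^2 = 573.52 J
depth = E/(sigma*A) = 573.52 J / (1620 MPa * 63.6173 mm^2) = 573.52/(1620 * 63.6173) m = 0.00556492 m ≈ 5.565 mm

5.565 mm


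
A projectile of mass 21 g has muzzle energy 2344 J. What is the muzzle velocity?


v = sqrt(2*E/m) = sqrt(2*2344/0.021) = 472.5 m/s

472.5 m/s


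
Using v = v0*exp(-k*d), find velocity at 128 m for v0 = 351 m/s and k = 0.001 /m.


v = v0*exp(-k*d) = 351*exp(-0.001*128) = 308.8 m/s

308.8 m/s


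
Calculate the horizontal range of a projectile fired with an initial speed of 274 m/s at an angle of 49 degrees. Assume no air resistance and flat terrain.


R = v0^2 * sin(2*theta) / g = 274^2 * sin(2*49°) / 9.81 = 7579 m

7579 m


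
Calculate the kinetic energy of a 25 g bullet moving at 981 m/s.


E = 0.5*m*v^2 = 0.5*0.025*981^2 = 12030 J

12030 J


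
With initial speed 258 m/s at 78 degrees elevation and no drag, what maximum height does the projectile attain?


H = (v0*sin(theta))^2 / (2g) = (258*sin(78°))^2 / (2*9.81) = 3246 m

3246 m


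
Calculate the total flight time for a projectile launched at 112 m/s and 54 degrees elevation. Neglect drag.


T = 2*v0*sin(theta)/g = 2*112*sin(54°)/9.81 = 18.47 s

18.47 s


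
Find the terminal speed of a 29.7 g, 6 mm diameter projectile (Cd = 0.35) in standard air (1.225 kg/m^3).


A = pi*(d/2)^2 = pi*(6/2000)^2 = 2.82743e-05 m^2
vt = sqrt(2mg/(Cd*rho*A)) = sqrt(2*0.0297*9.81/(0.35 * 1.225 * 2.82743e-05)) = 219.2 m/s

219.2 m/s


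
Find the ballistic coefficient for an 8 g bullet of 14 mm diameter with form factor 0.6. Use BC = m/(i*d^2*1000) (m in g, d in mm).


BC = m/(i*d^2*1000) = 8/(0.6 * 14^2 * 1000) = 6.803e-05

6.803e-05


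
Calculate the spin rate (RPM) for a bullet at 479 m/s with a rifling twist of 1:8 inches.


twist_m = 8*0.0254 = 0.2032 m
spin = v/twist = 479/0.2032 = 2357.283 rev/s
RPM = spin*60 = 2357.283*60 ≈ 141437 RPM

141437 RPM


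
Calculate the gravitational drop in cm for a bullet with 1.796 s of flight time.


drop = 0.5*g*t^2 = 0.5*9.81*1.796^2 = 15.8216 m ≈ 1582 cm

1582 cm


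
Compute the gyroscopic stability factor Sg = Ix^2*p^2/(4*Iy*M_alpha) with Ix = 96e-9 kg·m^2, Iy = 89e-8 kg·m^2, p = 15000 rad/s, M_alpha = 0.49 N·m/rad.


Sg = Ix^2 * p^2 / (4 * Iy * M_alpha) = (96e-9)^2 * 15000^2 / (4 * 89e-8 * 0.49) = 1.189

1.189


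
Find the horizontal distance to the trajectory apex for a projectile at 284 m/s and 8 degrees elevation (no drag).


R = v0^2*sin(2*theta)/g = 284^2*sin(2*8°)/9.81 = 2266.24 m
apex_dist = R/2 = 2266.24/2 = 1133 m

1133 m


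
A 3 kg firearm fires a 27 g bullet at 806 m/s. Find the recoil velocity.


v_recoil = m_p * v_p / m_gun = 0.027 * 806 / 3 = 7.254 m/s

7.254 m/s


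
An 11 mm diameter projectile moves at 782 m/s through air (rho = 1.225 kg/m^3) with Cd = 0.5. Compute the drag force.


A = pi*(d/2)^2 = pi*(11/2000)^2 = 9.50332e-05 m^2
Fd = 0.5*Cd*rho*A*v^2 = 0.5*0.5*1.225*9.50332e-05*782^2 = 17.8 N

17.8 N


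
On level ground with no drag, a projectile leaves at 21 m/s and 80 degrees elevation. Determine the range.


R = v0^2 * sin(2*theta) / g = 21^2 * sin(2*80°) / 9.81 = 15.38 m

15.38 m


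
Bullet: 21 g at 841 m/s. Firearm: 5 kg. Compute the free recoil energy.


v_r = m_p*v_p/m_gun = 0.021*841/5 = 3.5322 m/s, E_r = 0.5*m_gun*v_r^2 = 0.5*5*3.5322^2 = 31.19 J

31.19 J


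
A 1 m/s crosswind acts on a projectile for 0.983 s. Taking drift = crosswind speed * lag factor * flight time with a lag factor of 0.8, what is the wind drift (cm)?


drift = v_wind * lag * t = 1 * 0.8 * 0.983 = 0.7864 m ≈ 78.64 cm

78.64 cm


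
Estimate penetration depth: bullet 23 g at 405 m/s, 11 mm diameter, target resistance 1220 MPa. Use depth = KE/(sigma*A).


A = pi*(d/2)^2 = pi*(11/2)^2 = 95.0332 mm^2
E = 0.5*m*v^2 = 0.5*0.023*405^2 = 1886.29 J
depth = E/(sigma*A) = 1886.29 J / (1220 MPa * 95.0332 mm^2) = 1886.29/(1220 * 95.0332) m = 0.0162694 m ≈ 16.27 mm

16.27 mm


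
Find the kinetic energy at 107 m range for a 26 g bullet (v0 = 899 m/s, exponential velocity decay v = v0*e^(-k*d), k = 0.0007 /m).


v = v0*exp(-k*d) = 899*exp(-0.0007*107) = 834.125 m/s
E = 0.5*m*v^2 = 0.5*0.026*834.125^2 = 9045 J

9045 J


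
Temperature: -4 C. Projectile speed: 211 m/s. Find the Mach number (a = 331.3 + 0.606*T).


a = 331.3 + 0.606*(-4) = 328.876 m/s
M = v/a = 211/328.876 = 0.6416

0.6416


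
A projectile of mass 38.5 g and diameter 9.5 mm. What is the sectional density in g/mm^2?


SD = m/d^2 = 38.5/9.5^2 = 0.4266 g/mm^2

0.4266 g/mm^2


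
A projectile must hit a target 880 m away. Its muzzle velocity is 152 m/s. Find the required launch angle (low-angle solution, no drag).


sin(2*theta) = R*g/v0^2 = 880*9.81/152^2 = 0.37365, theta = arcsin(0.37365)/2 = 10.97°

10.97 degrees


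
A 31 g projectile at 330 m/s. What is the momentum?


p = m*v = 0.031*330 = 10.23 kg·m/s

10.23 kg·m/s


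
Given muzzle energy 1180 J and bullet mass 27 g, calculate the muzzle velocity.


v = sqrt(2*E/m) = sqrt(2*1180/0.027) = 295.6 m/s

295.6 m/s


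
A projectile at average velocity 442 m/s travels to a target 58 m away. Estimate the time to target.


t = d/v = 58/442 = 0.1312 s

0.1312 s


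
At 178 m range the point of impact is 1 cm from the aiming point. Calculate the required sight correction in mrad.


1 mrad subtends 1 cm per 10 m of range, so adj = error_cm / (dist_m / 10) = 1 / (178/10) = 0.05618 mrad

0.05618 mrad


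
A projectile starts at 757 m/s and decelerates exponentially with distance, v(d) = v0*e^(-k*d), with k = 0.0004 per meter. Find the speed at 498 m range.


v = v0*exp(-k*d) = 757*exp(-0.0004*498) = 620.3 m/s

620.3 m/s


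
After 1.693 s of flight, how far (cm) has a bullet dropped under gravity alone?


drop = 0.5*g*t^2 = 0.5*9.81*1.693^2 = 14.059 m ≈ 1406 cm

1406 cm


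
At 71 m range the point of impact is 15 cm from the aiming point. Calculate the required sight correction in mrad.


1 mrad subtends 1 cm per 10 m of range, so adj = error_cm / (dist_m / 10) = 15 / (71/10) = 2.113 mrad

2.113 mrad


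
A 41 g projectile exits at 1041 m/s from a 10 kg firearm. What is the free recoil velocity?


v_recoil = m_p * v_p / m_gun = 0.041 * 1041 / 10 = 4.268 m/s

4.268 m/s


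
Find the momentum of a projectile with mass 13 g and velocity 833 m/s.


p = m*v = 0.013*833 = 10.83 kg·m/s

10.83 kg·m/s


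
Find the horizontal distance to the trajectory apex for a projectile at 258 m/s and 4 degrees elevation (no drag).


R = v0^2*sin(2*theta)/g = 258^2*sin(2*4°)/9.81 = 944.334 m
apex_dist = R/2 = 944.334/2 = 472.2 m

472.2 m


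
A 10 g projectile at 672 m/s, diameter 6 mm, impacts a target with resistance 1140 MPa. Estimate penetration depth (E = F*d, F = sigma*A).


A = pi*(d/2)^2 = pi*(6/2)^2 = 28.2743 mm^2
E = 0.5*m*v^2 = 0.5*0.01*672^2 = 2257.92 J
depth = E/(sigma*A) = 2257.92 J / (1140 MPa * 28.2743 mm^2) = 2257.92/(1140 * 28.2743) m = 0.0700505 m ≈ 70.05 mm

70.05 mm


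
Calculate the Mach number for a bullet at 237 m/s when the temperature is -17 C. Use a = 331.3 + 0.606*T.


a = 331.3 + 0.606*(-17) = 320.998 m/s
M = v/a = 237/320.998 = 0.7383

0.7383


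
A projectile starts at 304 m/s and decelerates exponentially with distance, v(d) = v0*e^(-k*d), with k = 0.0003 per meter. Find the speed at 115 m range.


v = v0*exp(-k*d) = 304*exp(-0.0003*115) = 293.7 m/s

293.7 m/s


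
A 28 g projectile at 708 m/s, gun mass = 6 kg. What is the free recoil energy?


v_r = m_p*v_p/m_gun = 0.028*708/6 = 3.304 m/s, E_r = 0.5*m_gun*v_r^2 = 0.5*6*3.304^2 = 32.75 J

32.75 J


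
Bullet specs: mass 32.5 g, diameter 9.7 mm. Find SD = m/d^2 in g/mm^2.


SD = m/d^2 = 32.5/9.7^2 = 0.3454 g/mm^2

0.3454 g/mm^2


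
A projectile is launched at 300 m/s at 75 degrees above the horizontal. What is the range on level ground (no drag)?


R = v0^2 * sin(2*theta) / g = 300^2 * sin(2*75°) / 9.81 = 4587 m

4587 m


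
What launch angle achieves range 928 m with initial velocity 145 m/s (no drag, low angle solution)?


sin(2*theta) = R*g/v0^2 = 928*9.81/145^2 = 0.432993, theta = arcsin(0.432993)/2 = 12.83°

12.83 degrees


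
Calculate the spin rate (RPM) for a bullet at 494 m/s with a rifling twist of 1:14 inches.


twist_m = 14*0.0254 = 0.3556 m
spin = v/twist = 494/0.3556 = 1389.201 rev/s
RPM = spin*60 = 1389.201*60 ≈ 83352 RPM

83352 RPM


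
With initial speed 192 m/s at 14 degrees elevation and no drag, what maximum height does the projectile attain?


H = (v0*sin(theta))^2 / (2g) = (192*sin(14°))^2 / (2*9.81) = 110 m

110 m


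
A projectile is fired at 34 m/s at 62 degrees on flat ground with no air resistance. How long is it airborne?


T = 2*v0*sin(theta)/g = 2*34*sin(62°)/9.81 = 6.12 s

6.12 s


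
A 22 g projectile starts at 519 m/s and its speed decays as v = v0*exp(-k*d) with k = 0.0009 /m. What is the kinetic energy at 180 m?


v = v0*exp(-k*d) = 519*exp(-0.0009*180) = 441.379 m/s
E = 0.5*m*v^2 = 0.5*0.022*441.379^2 = 2143 J

2143 J


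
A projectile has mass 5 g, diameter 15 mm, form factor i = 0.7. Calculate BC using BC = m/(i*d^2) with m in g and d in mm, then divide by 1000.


BC = m/(i*d^2*1000) = 5/(0.7 * 15^2 * 1000) = 3.175e-05

3.175e-05


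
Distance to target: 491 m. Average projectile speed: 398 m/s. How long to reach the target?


t = d/v = 491/398 = 1.234 s

1.234 s


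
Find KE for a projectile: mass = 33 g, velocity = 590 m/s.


E = 0.5*m*v^2 = 0.5*0.033*590^2 = 5744 J

5744 J


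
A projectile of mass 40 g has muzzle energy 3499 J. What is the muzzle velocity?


v = sqrt(2*E/m) = sqrt(2*3499/0.04) = 418.3 m/s

418.3 m/s


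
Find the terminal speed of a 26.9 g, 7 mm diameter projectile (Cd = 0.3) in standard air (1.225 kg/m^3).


A = pi*(d/2)^2 = pi*(7/2000)^2 = 3.84845e-05 m^2
vt = sqrt(2mg/(Cd*rho*A)) = sqrt(2*0.0269*9.81/(0.3 * 1.225 * 3.84845e-05)) = 193.2 m/s

193.2 m/s


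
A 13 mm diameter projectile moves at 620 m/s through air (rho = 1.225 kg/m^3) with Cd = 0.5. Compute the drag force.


A = pi*(d/2)^2 = pi*(13/2000)^2 = 1.32732e-04 m^2
Fd = 0.5*Cd*rho*A*v^2 = 0.5*0.5*1.225*1.32732e-04*620^2 = 15.63 N

15.63 N


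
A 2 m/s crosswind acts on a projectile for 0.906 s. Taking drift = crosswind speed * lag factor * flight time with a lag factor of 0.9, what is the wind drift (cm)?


drift = v_wind * lag * t = 2 * 0.9 * 0.906 = 1.6308 m ≈ 163.1 cm

163.1 cm


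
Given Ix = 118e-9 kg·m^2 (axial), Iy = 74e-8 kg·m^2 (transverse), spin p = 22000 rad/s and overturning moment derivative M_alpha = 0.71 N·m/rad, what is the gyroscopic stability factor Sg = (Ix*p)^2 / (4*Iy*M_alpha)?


Sg = Ix^2 * p^2 / (4 * Iy * M_alpha) = (118e-9)^2 * 22000^2 / (4 * 74e-8 * 0.71) = 3.207

3.207


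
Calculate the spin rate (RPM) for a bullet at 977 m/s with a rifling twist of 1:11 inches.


twist_m = 11*0.0254 = 0.2794 m
spin = v/twist = 977/0.2794 = 3496.779 rev/s
RPM = spin*60 = 3496.779*60 ≈ 209807 RPM

209807 RPM


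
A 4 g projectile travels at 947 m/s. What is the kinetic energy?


E = 0.5*m*v^2 = 0.5*0.004*947^2 = 1794 J

1794 J


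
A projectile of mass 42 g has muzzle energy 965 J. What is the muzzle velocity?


v = sqrt(2*E/m) = sqrt(2*965/0.042) = 214.4 m/s

214.4 m/s


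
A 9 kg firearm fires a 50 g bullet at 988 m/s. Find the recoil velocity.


v_recoil = m_p * v_p / m_gun = 0.05 * 988 / 9 = 5.489 m/s

5.489 m/s


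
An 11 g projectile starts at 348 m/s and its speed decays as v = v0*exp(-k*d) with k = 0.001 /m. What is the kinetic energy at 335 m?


v = v0*exp(-k*d) = 348*exp(-0.001*335) = 248.938 m/s
E = 0.5*m*v^2 = 0.5*0.011*248.938^2 = 340.8 J

340.8 J


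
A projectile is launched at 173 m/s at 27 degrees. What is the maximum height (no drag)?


H = (v0*sin(theta))^2 / (2g) = (173*sin(27°))^2 / (2*9.81) = 314.4 m

314.4 m


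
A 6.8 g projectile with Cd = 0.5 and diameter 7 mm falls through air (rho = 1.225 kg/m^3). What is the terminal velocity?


A = pi*(d/2)^2 = pi*(7/2000)^2 = 3.84845e-05 m^2
vt = sqrt(2mg/(Cd*rho*A)) = sqrt(2*0.0068*9.81/(0.5 * 1.225 * 3.84845e-05)) = 75.23 m/s

75.23 m/s


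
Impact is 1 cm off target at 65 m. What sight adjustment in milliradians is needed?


1 mrad subtends 1 cm per 10 m of range, so adj = error_cm / (dist_m / 10) = 1 / (65/10) = 0.1538 mrad

0.1538 mrad


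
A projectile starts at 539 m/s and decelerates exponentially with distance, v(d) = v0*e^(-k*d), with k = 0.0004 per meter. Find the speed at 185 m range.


v = v0*exp(-k*d) = 539*exp(-0.0004*185) = 500.6 m/s

500.6 m/s


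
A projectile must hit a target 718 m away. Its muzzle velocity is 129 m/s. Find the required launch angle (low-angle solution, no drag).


sin(2*theta) = R*g/v0^2 = 718*9.81/129^2 = 0.423267, theta = arcsin(0.423267)/2 = 12.52°

12.52 degrees


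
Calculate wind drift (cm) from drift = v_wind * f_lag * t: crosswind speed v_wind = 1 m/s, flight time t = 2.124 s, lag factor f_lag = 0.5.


drift = v_wind * lag * t = 1 * 0.5 * 2.124 = 1.062 m ≈ 106.2 cm

106.2 cm


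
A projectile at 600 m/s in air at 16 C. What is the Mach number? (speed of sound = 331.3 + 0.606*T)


a = 331.3 + 0.606*(16) = 340.996 m/s
M = v/a = 600/340.996 = 1.76

1.76


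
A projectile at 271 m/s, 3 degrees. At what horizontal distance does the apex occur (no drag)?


R = v0^2*sin(2*theta)/g = 271^2*sin(2*3°)/9.81 = 782.536 m
apex_dist = R/2 = 782.536/2 = 391.3 m

391.3 m


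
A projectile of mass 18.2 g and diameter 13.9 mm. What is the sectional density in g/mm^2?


SD = m/d^2 = 18.2/13.9^2 = 0.0942 g/mm^2

0.0942 g/mm^2


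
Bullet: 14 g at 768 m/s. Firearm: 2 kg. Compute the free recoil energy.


v_r = m_p*v_p/m_gun = 0.014*768/2 = 5.376 m/s, E_r = 0.5*m_gun*v_r^2 = 0.5*2*5.376^2 = 28.9 J

28.9 J


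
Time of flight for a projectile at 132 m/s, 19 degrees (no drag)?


T = 2*v0*sin(theta)/g = 2*132*sin(19°)/9.81 = 8.761 s

8.761 s


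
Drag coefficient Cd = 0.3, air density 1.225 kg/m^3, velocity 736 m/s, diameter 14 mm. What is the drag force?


A = pi*(d/2)^2 = pi*(14/2000)^2 = 1.53938e-04 m^2
Fd = 0.5*Cd*rho*A*v^2 = 0.5*0.3*1.225*1.53938e-04*736^2 = 15.32 N

15.32 N


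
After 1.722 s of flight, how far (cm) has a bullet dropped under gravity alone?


drop = 0.5*g*t^2 = 0.5*9.81*1.722^2 = 14.5447 m ≈ 1454 cm

1454 cm


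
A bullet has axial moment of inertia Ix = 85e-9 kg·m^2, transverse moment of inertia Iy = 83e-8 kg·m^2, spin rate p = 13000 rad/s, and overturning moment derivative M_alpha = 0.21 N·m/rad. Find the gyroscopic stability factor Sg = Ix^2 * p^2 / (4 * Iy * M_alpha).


Sg = Ix^2 * p^2 / (4 * Iy * M_alpha) = (85e-9)^2 * 13000^2 / (4 * 83e-8 * 0.21) = 1.751

1.751


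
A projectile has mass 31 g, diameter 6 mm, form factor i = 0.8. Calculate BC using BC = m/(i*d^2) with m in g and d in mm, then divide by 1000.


BC = m/(i*d^2*1000) = 31/(0.8 * 6^2 * 1000) = 0.001076

0.001076


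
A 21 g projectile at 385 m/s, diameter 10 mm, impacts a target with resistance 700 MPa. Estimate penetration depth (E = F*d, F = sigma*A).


A = pi*(d/2)^2 = pi*(10/2)^2 = 78.5398 mm^2
E = 0.5*m*v^2 = 0.5*0.021*385^2 = 1556.36 J
depth = E/(sigma*A) = 1556.36 J / (700 MPa * 78.5398 mm^2) = 1556.36/(700 * 78.5398) m = 0.0283089 m ≈ 28.31 mm

28.31 mm


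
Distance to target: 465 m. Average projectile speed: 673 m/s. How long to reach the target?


t = d/v = 465/673 = 0.6909 s

0.6909 s


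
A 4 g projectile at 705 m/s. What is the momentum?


p = m*v = 0.004*705 = 2.82 kg·m/s

2.82 kg·m/s


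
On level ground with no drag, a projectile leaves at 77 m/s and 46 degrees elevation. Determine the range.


R = v0^2 * sin(2*theta) / g = 77^2 * sin(2*46°) / 9.81 = 604 m

604 m


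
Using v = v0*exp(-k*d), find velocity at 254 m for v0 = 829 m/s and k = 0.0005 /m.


v = v0*exp(-k*d) = 829*exp(-0.0005*254) = 730.1 m/s

730.1 m/s


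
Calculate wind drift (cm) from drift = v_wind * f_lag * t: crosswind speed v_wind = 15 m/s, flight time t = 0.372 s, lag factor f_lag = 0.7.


drift = v_wind * lag * t = 15 * 0.7 * 0.372 = 3.906 m ≈ 390.6 cm

390.6 cm


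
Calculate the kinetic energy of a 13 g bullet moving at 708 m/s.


E = 0.5*m*v^2 = 0.5*0.013*708^2 = 3258 J

3258 J


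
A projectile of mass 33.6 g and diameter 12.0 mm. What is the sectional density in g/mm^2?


SD = m/d^2 = 33.6/12.0^2 = 0.2333 g/mm^2

0.2333 g/mm^2


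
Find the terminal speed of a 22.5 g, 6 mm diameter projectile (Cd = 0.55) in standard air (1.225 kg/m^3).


A = pi*(d/2)^2 = pi*(6/2000)^2 = 2.82743e-05 m^2
vt = sqrt(2mg/(Cd*rho*A)) = sqrt(2*0.0225*9.81/(0.55 * 1.225 * 2.82743e-05)) = 152.2 m/s

152.2 m/s


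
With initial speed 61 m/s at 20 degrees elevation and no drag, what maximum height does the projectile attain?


H = (v0*sin(theta))^2 / (2g) = (61*sin(20°))^2 / (2*9.81) = 22.19 m

22.19 m


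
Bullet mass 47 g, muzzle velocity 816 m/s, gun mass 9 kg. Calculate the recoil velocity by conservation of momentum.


v_recoil = m_p * v_p / m_gun = 0.047 * 816 / 9 = 4.261 m/s

4.261 m/s


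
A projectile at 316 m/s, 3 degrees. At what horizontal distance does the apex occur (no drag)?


R = v0^2*sin(2*theta)/g = 316^2*sin(2*3°)/9.81 = 1064 m
apex_dist = R/2 = 1064/2 = 532 m

532 m


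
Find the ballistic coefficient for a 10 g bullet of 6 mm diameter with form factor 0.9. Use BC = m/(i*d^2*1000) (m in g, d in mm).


BC = m/(i*d^2*1000) = 10/(0.9 * 6^2 * 1000) = 0.0003086

0.0003086


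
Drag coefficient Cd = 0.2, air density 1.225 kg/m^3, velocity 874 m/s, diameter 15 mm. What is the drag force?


A = pi*(d/2)^2 = pi*(15/2000)^2 = 1.76715e-04 m^2
Fd = 0.5*Cd*rho*A*v^2 = 0.5*0.2*1.225*1.76715e-04*874^2 = 16.54 N

16.54 N


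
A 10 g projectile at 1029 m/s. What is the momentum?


p = m*v = 0.01*1029 = 10.29 kg·m/s

10.29 kg·m/s


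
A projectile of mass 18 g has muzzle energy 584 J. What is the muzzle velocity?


v = sqrt(2*E/m) = sqrt(2*584/0.018) = 254.7 m/s

254.7 m/s


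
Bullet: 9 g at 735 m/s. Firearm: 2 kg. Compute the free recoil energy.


v_r = m_p*v_p/m_gun = 0.009*735/2 = 3.3075 m/s, E_r = 0.5*m_gun*v_r^2 = 0.5*2*3.3075^2 = 10.94 J

10.94 J


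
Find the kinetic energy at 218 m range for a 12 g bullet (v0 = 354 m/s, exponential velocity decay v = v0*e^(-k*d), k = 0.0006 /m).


v = v0*exp(-k*d) = 354*exp(-0.0006*218) = 310.597 m/s
E = 0.5*m*v^2 = 0.5*0.012*310.597^2 = 578.8 J

578.8 J


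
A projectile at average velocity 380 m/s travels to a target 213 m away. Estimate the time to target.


t = d/v = 213/380 = 0.5605 s

0.5605 s


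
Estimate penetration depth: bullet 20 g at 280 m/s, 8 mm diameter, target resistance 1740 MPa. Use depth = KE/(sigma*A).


A = pi*(d/2)^2 = pi*(8/2)^2 = 50.2655 mm^2
E = 0.5*m*v^2 = 0.5*0.02*280^2 = 784 J
depth = E/(sigma*A) = 784 J / (1740 MPa * 50.2655 mm^2) = 784/(1740 * 50.2655) m = 0.0089639 m ≈ 8.964 mm

8.964 mm


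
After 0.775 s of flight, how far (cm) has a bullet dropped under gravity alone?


drop = 0.5*g*t^2 = 0.5*9.81*0.775^2 = 2.94607 m ≈ 294.6 cm

294.6 cm


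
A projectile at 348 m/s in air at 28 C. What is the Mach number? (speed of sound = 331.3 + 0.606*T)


a = 331.3 + 0.606*(28) = 348.268 m/s
M = v/a = 348/348.268 = 0.9992

0.9992


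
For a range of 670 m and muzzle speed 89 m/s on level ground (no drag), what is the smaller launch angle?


sin(2*theta) = R*g/v0^2 = 670*9.81/89^2 = 0.829782, theta = arcsin(0.829782)/2 = 28.04°

28.04 degrees


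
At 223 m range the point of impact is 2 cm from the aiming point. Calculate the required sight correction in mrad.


1 mrad subtends 1 cm per 10 m of range, so adj = error_cm / (dist_m / 10) = 2 / (223/10) = 0.08969 mrad

0.08969 mrad


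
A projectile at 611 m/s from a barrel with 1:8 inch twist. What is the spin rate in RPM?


twist_m = 8*0.0254 = 0.2032 m
spin = v/twist = 611/0.2032 = 3006.89 rev/s
RPM = spin*60 = 3006.89*60 ≈ 180413 RPM

180413 RPM


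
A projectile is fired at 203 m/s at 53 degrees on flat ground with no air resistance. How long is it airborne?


T = 2*v0*sin(theta)/g = 2*203*sin(53°)/9.81 = 33.05 s

33.05 s


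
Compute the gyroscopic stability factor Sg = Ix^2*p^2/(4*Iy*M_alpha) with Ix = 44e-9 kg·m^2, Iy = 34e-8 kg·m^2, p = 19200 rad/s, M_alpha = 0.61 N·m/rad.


Sg = Ix^2 * p^2 / (4 * Iy * M_alpha) = (44e-9)^2 * 19200^2 / (4 * 34e-8 * 0.61) = 0.8603

0.8603


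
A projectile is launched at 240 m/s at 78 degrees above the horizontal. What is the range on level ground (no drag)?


R = v0^2 * sin(2*theta) / g = 240^2 * sin(2*78°) / 9.81 = 2388 m

2388 m


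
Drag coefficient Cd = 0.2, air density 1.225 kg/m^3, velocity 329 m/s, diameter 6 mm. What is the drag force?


A = pi*(d/2)^2 = pi*(6/2000)^2 = 2.82743e-05 m^2
Fd = 0.5*Cd*rho*A*v^2 = 0.5*0.2*1.225*2.82743e-05*329^2 = 0.3749 N

0.3749 N


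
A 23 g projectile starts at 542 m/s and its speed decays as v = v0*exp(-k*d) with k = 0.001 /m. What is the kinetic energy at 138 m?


v = v0*exp(-k*d) = 542*exp(-0.001*138) = 472.135 m/s
E = 0.5*m*v^2 = 0.5*0.023*472.135^2 = 2563 J

2563 J


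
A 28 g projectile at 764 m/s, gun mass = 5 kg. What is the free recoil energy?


v_r = m_p*v_p/m_gun = 0.028*764/5 = 4.2784 m/s, E_r = 0.5*m_gun*v_r^2 = 0.5*5*4.2784^2 = 45.76 J

45.76 J


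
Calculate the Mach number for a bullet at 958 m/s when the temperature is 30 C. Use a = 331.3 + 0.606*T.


a = 331.3 + 0.606*(30) = 349.48 m/s
M = v/a = 958/349.48 = 2.741

2.741


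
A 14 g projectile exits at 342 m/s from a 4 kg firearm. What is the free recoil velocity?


v_recoil = m_p * v_p / m_gun = 0.014 * 342 / 4 = 1.197 m/s

1.197 m/s


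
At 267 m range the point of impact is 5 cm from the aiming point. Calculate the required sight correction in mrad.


1 mrad subtends 1 cm per 10 m of range, so adj = error_cm / (dist_m / 10) = 5 / (267/10) = 0.1873 mrad

0.1873 mrad


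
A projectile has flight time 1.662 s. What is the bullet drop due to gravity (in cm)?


drop = 0.5*g*t^2 = 0.5*9.81*1.662^2 = 13.5488 m ≈ 1355 cm

1355 cm


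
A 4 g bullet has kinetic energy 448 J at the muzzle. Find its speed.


v = sqrt(2*E/m) = sqrt(2*448/0.004) = 473.3 m/s

473.3 m/s


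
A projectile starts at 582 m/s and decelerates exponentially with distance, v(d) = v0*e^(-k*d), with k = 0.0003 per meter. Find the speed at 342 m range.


v = v0*exp(-k*d) = 582*exp(-0.0003*342) = 525.2 m/s

525.2 m/s


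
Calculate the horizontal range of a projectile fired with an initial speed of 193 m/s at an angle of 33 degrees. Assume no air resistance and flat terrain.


R = v0^2 * sin(2*theta) / g = 193^2 * sin(2*33°) / 9.81 = 3469 m

3469 m


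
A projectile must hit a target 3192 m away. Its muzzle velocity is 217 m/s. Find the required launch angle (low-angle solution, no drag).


sin(2*theta) = R*g/v0^2 = 3192*9.81/217^2 = 0.664986, theta = arcsin(0.664986)/2 = 20.84°

20.84 degrees


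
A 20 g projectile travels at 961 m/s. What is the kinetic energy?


E = 0.5*m*v^2 = 0.5*0.02*961^2 = 9235 J

9235 J


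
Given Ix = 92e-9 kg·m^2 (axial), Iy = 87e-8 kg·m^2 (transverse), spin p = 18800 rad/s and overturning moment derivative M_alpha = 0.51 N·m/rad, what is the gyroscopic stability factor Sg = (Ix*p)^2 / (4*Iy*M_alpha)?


Sg = Ix^2 * p^2 / (4 * Iy * M_alpha) = (92e-9)^2 * 18800^2 / (4 * 87e-8 * 0.51) = 1.686

1.686


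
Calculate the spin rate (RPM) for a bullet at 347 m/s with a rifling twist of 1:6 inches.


twist_m = 6*0.0254 = 0.1524 m
spin = v/twist = 347/0.1524 = 2276.903 rev/s
RPM = spin*60 = 2276.903*60 ≈ 136614 RPM

136614 RPM


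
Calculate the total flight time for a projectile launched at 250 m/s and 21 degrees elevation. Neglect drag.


T = 2*v0*sin(theta)/g = 2*250*sin(21°)/9.81 = 18.27 s

18.27 s


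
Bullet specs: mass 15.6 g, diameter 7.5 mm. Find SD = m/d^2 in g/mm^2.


SD = m/d^2 = 15.6/7.5^2 = 0.2773 g/mm^2

0.2773 g/mm^2


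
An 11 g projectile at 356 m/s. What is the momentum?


p = m*v = 0.011*356 = 3.916 kg·m/s

3.916 kg·m/s


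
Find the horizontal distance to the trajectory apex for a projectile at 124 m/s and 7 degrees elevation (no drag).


R = v0^2*sin(2*theta)/g = 124^2*sin(2*7°)/9.81 = 379.184 m
apex_dist = R/2 = 379.184/2 = 189.6 m

189.6 m


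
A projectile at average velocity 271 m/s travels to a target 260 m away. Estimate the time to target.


t = d/v = 260/271 = 0.9594 s

0.9594 s


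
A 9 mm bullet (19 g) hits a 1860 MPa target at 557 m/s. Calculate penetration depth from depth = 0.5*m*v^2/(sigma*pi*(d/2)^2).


A = pi*(d/2)^2 = pi*(9/2)^2 = 63.6173 mm^2
E = 0.5*m*v^2 = 0.5*0.019*557^2 = 2947.37 J
depth = E/(sigma*A) = 2947.37 J / (1860 MPa * 63.6173 mm^2) = 2947.37/(1860 * 63.6173) m = 0.0249084 m ≈ 24.91 mm

24.91 mm


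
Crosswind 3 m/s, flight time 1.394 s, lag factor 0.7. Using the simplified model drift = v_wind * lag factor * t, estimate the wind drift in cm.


drift = v_wind * lag * t = 3 * 0.7 * 1.394 = 2.9274 m ≈ 292.7 cm

292.7 cm


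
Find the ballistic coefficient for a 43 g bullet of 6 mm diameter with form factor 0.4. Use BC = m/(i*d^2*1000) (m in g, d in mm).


BC = m/(i*d^2*1000) = 43/(0.4 * 6^2 * 1000) = 0.002986

0.002986


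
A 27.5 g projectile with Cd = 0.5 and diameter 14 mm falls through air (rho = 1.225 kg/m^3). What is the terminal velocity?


A = pi*(d/2)^2 = pi*(14/2000)^2 = 1.53938e-04 m^2
vt = sqrt(2mg/(Cd*rho*A)) = sqrt(2*0.0275*9.81/(0.5 * 1.225 * 1.53938e-04)) = 75.65 m/s

75.65 m/s


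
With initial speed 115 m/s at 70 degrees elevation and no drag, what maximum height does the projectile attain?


H = (v0*sin(theta))^2 / (2g) = (115*sin(70°))^2 / (2*9.81) = 595.2 m

595.2 m


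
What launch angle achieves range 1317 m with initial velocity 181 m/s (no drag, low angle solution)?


sin(2*theta) = R*g/v0^2 = 1317*9.81/181^2 = 0.394364, theta = arcsin(0.394364)/2 = 11.61°

11.61 degrees


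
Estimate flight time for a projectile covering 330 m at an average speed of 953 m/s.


t = d/v = 330/953 = 0.3463 s

0.3463 s


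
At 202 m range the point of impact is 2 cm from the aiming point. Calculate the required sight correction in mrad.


1 mrad subtends 1 cm per 10 m of range, so adj = error_cm / (dist_m / 10) = 2 / (202/10) = 0.09901 mrad

0.09901 mrad


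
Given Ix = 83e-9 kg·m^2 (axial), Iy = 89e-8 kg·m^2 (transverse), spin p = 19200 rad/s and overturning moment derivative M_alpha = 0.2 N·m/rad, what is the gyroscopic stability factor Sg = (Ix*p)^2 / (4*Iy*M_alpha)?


Sg = Ix^2 * p^2 / (4 * Iy * M_alpha) = (83e-9)^2 * 19200^2 / (4 * 89e-8 * 0.2) = 3.567

3.567


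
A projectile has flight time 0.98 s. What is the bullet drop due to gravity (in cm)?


drop = 0.5*g*t^2 = 0.5*9.81*0.98^2 = 4.71076 m ≈ 471.1 cm

471.1 cm


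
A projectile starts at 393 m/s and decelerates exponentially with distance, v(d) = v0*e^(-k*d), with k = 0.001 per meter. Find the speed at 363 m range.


v = v0*exp(-k*d) = 393*exp(-0.001*363) = 273.4 m/s

273.4 m/s


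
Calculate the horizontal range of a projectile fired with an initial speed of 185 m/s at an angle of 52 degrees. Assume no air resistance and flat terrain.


R = v0^2 * sin(2*theta) / g = 185^2 * sin(2*52°) / 9.81 = 3385 m

3385 m


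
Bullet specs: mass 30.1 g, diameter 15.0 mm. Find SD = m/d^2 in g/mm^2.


SD = m/d^2 = 30.1/15.0^2 = 0.1338 g/mm^2

0.1338 g/mm^2


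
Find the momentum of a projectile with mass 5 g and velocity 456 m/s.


p = m*v = 0.005*456 = 2.28 kg·m/s

2.28 kg·m/s


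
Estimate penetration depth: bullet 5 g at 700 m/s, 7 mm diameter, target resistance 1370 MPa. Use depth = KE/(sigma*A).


A = pi*(d/2)^2 = pi*(7/2)^2 = 38.4845 mm^2
E = 0.5*m*v^2 = 0.5*0.005*700^2 = 1225 J
depth = E/(sigma*A) = 1225 J / (1370 MPa * 38.4845 mm^2) = 1225/(1370 * 38.4845) m = 0.0232343 m ≈ 23.23 mm

23.23 mm


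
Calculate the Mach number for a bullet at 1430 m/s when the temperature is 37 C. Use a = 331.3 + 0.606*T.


a = 331.3 + 0.606*(37) = 353.722 m/s
M = v/a = 1430/353.722 = 4.043

4.043


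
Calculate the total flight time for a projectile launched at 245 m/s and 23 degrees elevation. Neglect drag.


T = 2*v0*sin(theta)/g = 2*245*sin(23°)/9.81 = 19.52 s

19.52 s


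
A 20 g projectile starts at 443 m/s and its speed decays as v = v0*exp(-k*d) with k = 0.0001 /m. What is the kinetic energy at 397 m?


v = v0*exp(-k*d) = 443*exp(-0.0001*397) = 425.757 m/s
E = 0.5*m*v^2 = 0.5*0.02*425.757^2 = 1813 J

1813 J


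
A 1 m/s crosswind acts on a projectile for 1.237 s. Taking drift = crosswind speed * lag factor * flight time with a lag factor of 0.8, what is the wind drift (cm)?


drift = v_wind * lag * t = 1 * 0.8 * 1.237 = 0.9896 m ≈ 98.96 cm

98.96 cm


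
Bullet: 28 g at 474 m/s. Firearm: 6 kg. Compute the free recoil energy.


v_r = m_p*v_p/m_gun = 0.028*474/6 = 2.212 m/s, E_r = 0.5*m_gun*v_r^2 = 0.5*6*2.212^2 = 14.68 J

14.68 J


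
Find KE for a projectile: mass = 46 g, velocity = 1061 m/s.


E = 0.5*m*v^2 = 0.5*0.046*1061^2 = 25892 J

25892 J


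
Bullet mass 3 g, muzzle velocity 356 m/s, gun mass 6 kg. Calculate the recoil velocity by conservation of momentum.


v_recoil = m_p * v_p / m_gun = 0.003 * 356 / 6 = 0.178 m/s

0.178 m/s


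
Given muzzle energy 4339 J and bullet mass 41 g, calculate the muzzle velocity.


v = sqrt(2*E/m) = sqrt(2*4339/0.041) = 460.1 m/s

460.1 m/s


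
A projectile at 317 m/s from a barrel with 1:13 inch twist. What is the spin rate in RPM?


twist_m = 13*0.0254 = 0.3302 m
spin = v/twist = 317/0.3302 = 960.0242 rev/s
RPM = spin*60 = 960.0242*60 ≈ 57601 RPM

57601 RPM


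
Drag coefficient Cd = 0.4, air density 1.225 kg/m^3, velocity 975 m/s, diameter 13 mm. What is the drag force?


A = pi*(d/2)^2 = pi*(13/2000)^2 = 1.32732e-04 m^2
Fd = 0.5*Cd*rho*A*v^2 = 0.5*0.4*1.225*1.32732e-04*975^2 = 30.91 N

30.91 N


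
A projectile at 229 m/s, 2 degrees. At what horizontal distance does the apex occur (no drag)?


R = v0^2*sin(2*theta)/g = 229^2*sin(2*2°)/9.81 = 372.895 m
apex_dist = R/2 = 372.895/2 = 186.4 m

186.4 m
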